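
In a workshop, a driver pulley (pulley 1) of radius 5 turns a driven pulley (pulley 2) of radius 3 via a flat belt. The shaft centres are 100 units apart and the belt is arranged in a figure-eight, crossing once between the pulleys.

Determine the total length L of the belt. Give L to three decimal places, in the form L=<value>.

crossed belt: β = asin((r1+r2)/C) = asin(8/100) = 4.5886°
wrap1 = wrap2 = π + 2β = 189.1771°
tangent length = C·cosβ = 99.6795
L = (r1+r2)·wrap + 2·C·cosβ = 8·3.3018 + 2·99.6795 = 225.7731

L=225.773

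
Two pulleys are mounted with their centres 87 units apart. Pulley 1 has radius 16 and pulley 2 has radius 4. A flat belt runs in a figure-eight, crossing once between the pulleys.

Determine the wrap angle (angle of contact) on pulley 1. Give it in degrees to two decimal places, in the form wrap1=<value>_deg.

crossed belt: β = asin((r1+r2)/C) = asin(20/87) = 13.2903°
wrap1 = wrap2 = π + 2β = 206.5806°

wrap1=206.58_deg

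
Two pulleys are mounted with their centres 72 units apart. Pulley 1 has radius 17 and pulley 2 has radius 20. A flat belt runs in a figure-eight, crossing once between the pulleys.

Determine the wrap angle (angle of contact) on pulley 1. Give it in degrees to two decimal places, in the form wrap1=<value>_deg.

wrap1=241.85_deg

crossed belt: β = asin((r1+r2)/C) = asin(37/72) = 30.9232°
wrap1 = wrap2 = π + 2β = 241.8464°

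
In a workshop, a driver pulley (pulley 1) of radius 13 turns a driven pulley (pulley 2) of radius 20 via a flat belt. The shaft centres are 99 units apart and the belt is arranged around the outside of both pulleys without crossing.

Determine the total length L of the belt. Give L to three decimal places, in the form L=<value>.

L=302.168

open belt: β = asin((r2−r1)/C) = asin(7/99) = 4.0546°
wrap1 = π − 2β = 171.8908°
wrap2 = π + 2β = 188.1092°
tangent length = C·cosβ = 98.7522
L = r1·wrap1 + r2·wrap2 + 2·C·cosβ = 13·3.0001 + 20·3.2831 + 2·98.7522 = 302.1677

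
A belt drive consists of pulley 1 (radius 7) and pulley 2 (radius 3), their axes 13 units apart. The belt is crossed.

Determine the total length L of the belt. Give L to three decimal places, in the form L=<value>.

L=65.582

crossed belt: β = asin((r1+r2)/C) = asin(10/13) = 50.2849°
wrap1 = wrap2 = π + 2β = 280.5697°
tangent length = C·cosβ = 8.3066
L = (r1+r2)·wrap + 2·C·cosβ = 10·4.8969 + 2·8.3066 = 65.5819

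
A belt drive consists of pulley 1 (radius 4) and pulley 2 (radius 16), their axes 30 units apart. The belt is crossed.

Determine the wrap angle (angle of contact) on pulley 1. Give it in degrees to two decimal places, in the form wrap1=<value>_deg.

wrap1=263.62_deg

crossed belt: β = asin((r1+r2)/C) = asin(20/30) = 41.8103°
wrap1 = wrap2 = π + 2β = 263.6206°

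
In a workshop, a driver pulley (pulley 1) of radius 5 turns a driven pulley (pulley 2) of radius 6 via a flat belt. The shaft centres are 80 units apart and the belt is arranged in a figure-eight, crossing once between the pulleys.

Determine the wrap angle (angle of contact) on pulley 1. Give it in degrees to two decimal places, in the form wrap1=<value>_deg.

wrap1=195.81_deg

crossed belt: β = asin((r1+r2)/C) = asin(11/80) = 7.9032°
wrap1 = wrap2 = π + 2β = 195.8064°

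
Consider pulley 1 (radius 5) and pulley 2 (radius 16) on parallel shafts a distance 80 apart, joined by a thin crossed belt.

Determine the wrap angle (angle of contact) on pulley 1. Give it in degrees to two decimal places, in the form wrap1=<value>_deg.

crossed belt: β = asin((r1+r2)/C) = asin(21/80) = 15.2185°
wrap1 = wrap2 = π + 2β = 210.4369°

wrap1=210.44_deg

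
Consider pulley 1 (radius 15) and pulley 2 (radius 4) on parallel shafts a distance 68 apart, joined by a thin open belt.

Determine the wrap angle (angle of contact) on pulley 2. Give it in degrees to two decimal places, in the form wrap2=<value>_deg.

wrap2=161.38_deg

open belt: β = asin((r2−r1)/C) = asin(-11/68) = -9.3093°
wrap1 = π − 2β = 198.6187°
wrap2 = π + 2β = 161.3813°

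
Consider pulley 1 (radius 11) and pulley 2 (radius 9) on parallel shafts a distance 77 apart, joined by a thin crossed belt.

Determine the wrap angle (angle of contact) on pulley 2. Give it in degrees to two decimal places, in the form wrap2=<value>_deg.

wrap2=210.11_deg

crossed belt: β = asin((r1+r2)/C) = asin(20/77) = 15.0547°
wrap1 = wrap2 = π + 2β = 210.1093°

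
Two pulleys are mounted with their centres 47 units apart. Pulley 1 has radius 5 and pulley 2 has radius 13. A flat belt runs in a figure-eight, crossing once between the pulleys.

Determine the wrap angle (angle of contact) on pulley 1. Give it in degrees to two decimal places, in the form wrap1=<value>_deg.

crossed belt: β = asin((r1+r2)/C) = asin(18/47) = 22.5183°
wrap1 = wrap2 = π + 2β = 225.0366°

wrap1=225.04_deg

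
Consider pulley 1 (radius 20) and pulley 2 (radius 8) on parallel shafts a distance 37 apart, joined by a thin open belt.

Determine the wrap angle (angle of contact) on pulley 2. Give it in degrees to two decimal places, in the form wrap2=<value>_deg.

wrap2=142.15_deg

open belt: β = asin((r2−r1)/C) = asin(-12/37) = -18.9246°
wrap1 = π − 2β = 217.8493°
wrap2 = π + 2β = 142.1507°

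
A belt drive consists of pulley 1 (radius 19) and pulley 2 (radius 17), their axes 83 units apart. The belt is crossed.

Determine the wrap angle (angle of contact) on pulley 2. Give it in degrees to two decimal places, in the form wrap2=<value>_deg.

crossed belt: β = asin((r1+r2)/C) = asin(36/83) = 25.7048°
wrap1 = wrap2 = π + 2β = 231.4096°

wrap2=231.41_deg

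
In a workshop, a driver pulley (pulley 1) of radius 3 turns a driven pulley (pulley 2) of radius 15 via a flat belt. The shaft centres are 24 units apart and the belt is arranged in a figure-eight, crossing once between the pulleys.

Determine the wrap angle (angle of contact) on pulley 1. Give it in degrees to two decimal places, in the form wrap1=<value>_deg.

wrap1=277.18_deg

crossed belt: β = asin((r1+r2)/C) = asin(18/24) = 48.5904°
wrap1 = wrap2 = π + 2β = 277.1808°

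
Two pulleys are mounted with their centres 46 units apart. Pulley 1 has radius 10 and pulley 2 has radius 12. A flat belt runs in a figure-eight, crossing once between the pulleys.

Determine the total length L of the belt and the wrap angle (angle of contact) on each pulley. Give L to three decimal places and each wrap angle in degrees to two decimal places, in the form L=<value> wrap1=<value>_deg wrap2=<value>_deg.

crossed belt: β = asin((r1+r2)/C) = asin(22/46) = 28.5719°
wrap1 = wrap2 = π + 2β = 237.1438°
tangent length = C·cosβ = 40.3980
L = (r1+r2)·wrap + 2·C·cosβ = 22·4.1389 + 2·40.3980 = 171.8527

L=171.853 wrap1=237.14_deg wrap2=237.14_deg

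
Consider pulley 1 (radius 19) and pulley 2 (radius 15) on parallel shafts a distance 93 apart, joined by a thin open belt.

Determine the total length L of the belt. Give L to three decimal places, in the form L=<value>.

open belt: β = asin((r2−r1)/C) = asin(-4/93) = -2.4651°
wrap1 = π − 2β = 184.9302°
wrap2 = π + 2β = 175.0698°
tangent length = C·cosβ = 92.9139
L = r1·wrap1 + r2·wrap2 + 2·C·cosβ = 19·3.2276 + 15·3.0555 + 2·92.9139 = 292.9862

L=292.986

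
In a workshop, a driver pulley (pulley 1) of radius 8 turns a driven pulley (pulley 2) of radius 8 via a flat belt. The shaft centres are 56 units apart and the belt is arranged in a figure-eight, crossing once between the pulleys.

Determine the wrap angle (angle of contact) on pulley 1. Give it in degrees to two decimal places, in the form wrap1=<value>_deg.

crossed belt: β = asin((r1+r2)/C) = asin(16/56) = 16.6015°
wrap1 = wrap2 = π + 2β = 213.2031°

wrap1=213.20_deg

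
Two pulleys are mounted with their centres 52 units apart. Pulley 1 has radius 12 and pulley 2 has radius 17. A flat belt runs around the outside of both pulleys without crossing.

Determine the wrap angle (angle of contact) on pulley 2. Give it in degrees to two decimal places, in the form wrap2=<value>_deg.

open belt: β = asin((r2−r1)/C) = asin(5/52) = 5.5177°
wrap1 = π − 2β = 168.9645°
wrap2 = π + 2β = 191.0355°

wrap2=191.04_deg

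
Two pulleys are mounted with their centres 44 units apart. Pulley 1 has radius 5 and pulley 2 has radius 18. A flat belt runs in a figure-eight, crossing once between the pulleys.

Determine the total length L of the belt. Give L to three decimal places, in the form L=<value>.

L=172.579

crossed belt: β = asin((r1+r2)/C) = asin(23/44) = 31.5154°
wrap1 = wrap2 = π + 2β = 243.0307°
tangent length = C·cosβ = 37.5100
L = (r1+r2)·wrap + 2·C·cosβ = 23·4.2417 + 2·37.5100 = 172.5788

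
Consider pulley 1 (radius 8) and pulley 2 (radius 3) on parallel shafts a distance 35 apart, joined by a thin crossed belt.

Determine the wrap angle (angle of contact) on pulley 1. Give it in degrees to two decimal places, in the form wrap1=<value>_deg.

crossed belt: β = asin((r1+r2)/C) = asin(11/35) = 18.3177°
wrap1 = wrap2 = π + 2β = 216.6354°

wrap1=216.64_deg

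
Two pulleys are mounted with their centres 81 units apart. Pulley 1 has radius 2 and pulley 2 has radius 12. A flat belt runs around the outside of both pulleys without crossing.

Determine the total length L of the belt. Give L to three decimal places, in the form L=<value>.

L=207.218

open belt: β = asin((r2−r1)/C) = asin(10/81) = 7.0916°
wrap1 = π − 2β = 165.8167°
wrap2 = π + 2β = 194.1833°
tangent length = C·cosβ = 80.3803
L = r1·wrap1 + r2·wrap2 + 2·C·cosβ = 2·2.8940 + 12·3.3891 + 2·80.3803 = 207.2184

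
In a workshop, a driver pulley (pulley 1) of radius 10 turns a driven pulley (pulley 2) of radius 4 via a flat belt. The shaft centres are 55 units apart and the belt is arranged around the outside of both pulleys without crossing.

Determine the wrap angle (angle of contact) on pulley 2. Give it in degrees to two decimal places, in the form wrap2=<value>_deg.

open belt: β = asin((r2−r1)/C) = asin(-6/55) = -6.2629°
wrap1 = π − 2β = 192.5258°
wrap2 = π + 2β = 167.4742°

wrap2=167.47_deg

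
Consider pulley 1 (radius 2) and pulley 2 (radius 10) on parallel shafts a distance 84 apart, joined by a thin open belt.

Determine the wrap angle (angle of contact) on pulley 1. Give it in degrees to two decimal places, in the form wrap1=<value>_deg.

open belt: β = asin((r2−r1)/C) = asin(8/84) = 5.4650°
wrap1 = π − 2β = 169.0700°
wrap2 = π + 2β = 190.9300°

wrap1=169.07_deg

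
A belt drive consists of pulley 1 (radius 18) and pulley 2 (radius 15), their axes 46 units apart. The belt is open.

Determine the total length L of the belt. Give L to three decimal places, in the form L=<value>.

L=195.868

open belt: β = asin((r2−r1)/C) = asin(-3/46) = -3.7393°
wrap1 = π − 2β = 187.4787°
wrap2 = π + 2β = 172.5213°
tangent length = C·cosβ = 45.9021
L = r1·wrap1 + r2·wrap2 + 2·C·cosβ = 18·3.2721 + 15·3.0111 + 2·45.9021 = 195.8683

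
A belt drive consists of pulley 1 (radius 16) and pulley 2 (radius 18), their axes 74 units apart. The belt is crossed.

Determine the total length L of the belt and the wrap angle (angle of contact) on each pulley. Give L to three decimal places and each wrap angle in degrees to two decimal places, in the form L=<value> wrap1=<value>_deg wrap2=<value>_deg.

crossed belt: β = asin((r1+r2)/C) = asin(34/74) = 27.3522°
wrap1 = wrap2 = π + 2β = 234.7045°
tangent length = C·cosβ = 65.7267
L = (r1+r2)·wrap + 2·C·cosβ = 34·4.0964 + 2·65.7267 = 270.7298

L=270.730 wrap1=234.70_deg wrap2=234.70_deg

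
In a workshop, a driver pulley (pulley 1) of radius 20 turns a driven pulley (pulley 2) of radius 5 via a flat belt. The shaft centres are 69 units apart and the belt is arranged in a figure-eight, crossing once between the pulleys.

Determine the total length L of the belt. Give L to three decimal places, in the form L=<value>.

L=225.701

crossed belt: β = asin((r1+r2)/C) = asin(25/69) = 21.2427°
wrap1 = wrap2 = π + 2β = 222.4853°
tangent length = C·cosβ = 64.3117
L = (r1+r2)·wrap + 2·C·cosβ = 25·3.8831 + 2·64.3117 = 225.7010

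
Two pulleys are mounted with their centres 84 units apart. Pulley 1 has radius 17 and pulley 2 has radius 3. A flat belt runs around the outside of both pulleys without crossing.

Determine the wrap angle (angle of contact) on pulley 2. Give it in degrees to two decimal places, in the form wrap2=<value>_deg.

wrap2=160.81_deg

open belt: β = asin((r2−r1)/C) = asin(-14/84) = -9.5941°
wrap1 = π − 2β = 199.1881°
wrap2 = π + 2β = 160.8119°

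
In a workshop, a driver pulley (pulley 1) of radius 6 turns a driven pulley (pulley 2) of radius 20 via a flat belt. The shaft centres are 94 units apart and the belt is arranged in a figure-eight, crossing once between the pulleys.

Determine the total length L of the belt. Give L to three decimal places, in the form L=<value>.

L=276.920

crossed belt: β = asin((r1+r2)/C) = asin(26/94) = 16.0571°
wrap1 = wrap2 = π + 2β = 212.1143°
tangent length = C·cosβ = 90.3327
L = (r1+r2)·wrap + 2·C·cosβ = 26·3.7021 + 2·90.3327 = 276.9198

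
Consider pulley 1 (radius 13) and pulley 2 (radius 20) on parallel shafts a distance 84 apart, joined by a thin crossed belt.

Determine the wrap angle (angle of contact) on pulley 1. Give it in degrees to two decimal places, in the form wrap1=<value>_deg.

wrap1=226.26_deg

crossed belt: β = asin((r1+r2)/C) = asin(33/84) = 23.1324°
wrap1 = wrap2 = π + 2β = 226.2648°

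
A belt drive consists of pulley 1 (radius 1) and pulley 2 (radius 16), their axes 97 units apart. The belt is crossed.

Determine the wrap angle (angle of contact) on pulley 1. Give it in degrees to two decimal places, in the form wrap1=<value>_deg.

wrap1=200.19_deg

crossed belt: β = asin((r1+r2)/C) = asin(17/97) = 10.0937°
wrap1 = wrap2 = π + 2β = 200.1873°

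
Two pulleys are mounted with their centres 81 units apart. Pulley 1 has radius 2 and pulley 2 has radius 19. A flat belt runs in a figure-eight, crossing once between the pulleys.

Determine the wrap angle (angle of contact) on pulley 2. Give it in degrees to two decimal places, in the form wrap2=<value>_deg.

crossed belt: β = asin((r1+r2)/C) = asin(21/81) = 15.0261°
wrap1 = wrap2 = π + 2β = 210.0522°

wrap2=210.05_deg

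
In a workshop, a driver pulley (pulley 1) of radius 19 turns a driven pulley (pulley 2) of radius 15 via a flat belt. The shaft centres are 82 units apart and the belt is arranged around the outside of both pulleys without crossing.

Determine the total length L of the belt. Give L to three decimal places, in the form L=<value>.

L=271.009

open belt: β = asin((r2−r1)/C) = asin(-4/82) = -2.7960°
wrap1 = π − 2β = 185.5921°
wrap2 = π + 2β = 174.4079°
tangent length = C·cosβ = 81.9024
L = r1·wrap1 + r2·wrap2 + 2·C·cosβ = 19·3.2392 + 15·3.0440 + 2·81.9024 = 271.0093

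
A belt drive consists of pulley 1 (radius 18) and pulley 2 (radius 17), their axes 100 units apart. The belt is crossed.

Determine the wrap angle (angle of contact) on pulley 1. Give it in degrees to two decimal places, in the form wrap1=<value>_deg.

wrap1=220.97_deg

crossed belt: β = asin((r1+r2)/C) = asin(35/100) = 20.4873°
wrap1 = wrap2 = π + 2β = 220.9746°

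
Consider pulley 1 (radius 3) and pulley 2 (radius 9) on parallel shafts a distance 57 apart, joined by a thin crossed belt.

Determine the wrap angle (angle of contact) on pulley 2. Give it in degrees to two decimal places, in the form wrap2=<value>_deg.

crossed belt: β = asin((r1+r2)/C) = asin(12/57) = 12.1532°
wrap1 = wrap2 = π + 2β = 204.3064°

wrap2=204.31_deg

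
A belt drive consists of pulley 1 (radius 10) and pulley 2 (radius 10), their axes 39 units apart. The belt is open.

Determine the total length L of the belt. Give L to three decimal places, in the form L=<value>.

L=140.832

open belt: β = asin((r2−r1)/C) = asin(0/39) = 0.0000°
wrap1 = π − 2β = 180.0000°
wrap2 = π + 2β = 180.0000°
tangent length = C·cosβ = 39.0000
L = r1·wrap1 + r2·wrap2 + 2·C·cosβ = 10·3.1416 + 10·3.1416 + 2·39.0000 = 140.8319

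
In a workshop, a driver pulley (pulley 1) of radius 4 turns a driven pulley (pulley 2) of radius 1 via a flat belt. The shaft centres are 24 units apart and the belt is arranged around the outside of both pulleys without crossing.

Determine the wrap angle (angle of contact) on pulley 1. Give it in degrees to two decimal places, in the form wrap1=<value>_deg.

open belt: β = asin((r2−r1)/C) = asin(-3/24) = -7.1808°
wrap1 = π − 2β = 194.3615°
wrap2 = π + 2β = 165.6385°

wrap1=194.36_deg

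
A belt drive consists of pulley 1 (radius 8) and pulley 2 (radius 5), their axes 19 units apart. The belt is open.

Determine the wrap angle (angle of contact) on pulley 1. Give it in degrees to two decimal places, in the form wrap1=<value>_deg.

open belt: β = asin((r2−r1)/C) = asin(-3/19) = -9.0847°
wrap1 = π − 2β = 198.1694°
wrap2 = π + 2β = 161.8306°

wrap1=198.17_deg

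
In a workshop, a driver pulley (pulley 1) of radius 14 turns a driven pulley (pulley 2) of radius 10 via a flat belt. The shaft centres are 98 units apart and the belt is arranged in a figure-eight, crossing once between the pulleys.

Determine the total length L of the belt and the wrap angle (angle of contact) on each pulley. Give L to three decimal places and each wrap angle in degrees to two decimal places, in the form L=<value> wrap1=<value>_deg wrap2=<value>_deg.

L=277.306 wrap1=208.35_deg wrap2=208.35_deg

crossed belt: β = asin((r1+r2)/C) = asin(24/98) = 14.1758°
wrap1 = wrap2 = π + 2β = 208.3516°
tangent length = C·cosβ = 95.0158
L = (r1+r2)·wrap + 2·C·cosβ = 24·3.6364 + 2·95.0158 = 277.3057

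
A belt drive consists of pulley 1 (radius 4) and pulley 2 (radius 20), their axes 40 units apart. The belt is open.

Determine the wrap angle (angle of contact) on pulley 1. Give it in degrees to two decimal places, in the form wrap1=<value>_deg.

wrap1=132.84_deg

open belt: β = asin((r2−r1)/C) = asin(16/40) = 23.5782°
wrap1 = π − 2β = 132.8436°
wrap2 = π + 2β = 227.1564°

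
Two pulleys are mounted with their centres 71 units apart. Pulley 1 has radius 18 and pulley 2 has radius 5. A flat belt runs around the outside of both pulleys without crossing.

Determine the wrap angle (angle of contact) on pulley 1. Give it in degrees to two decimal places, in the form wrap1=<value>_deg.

wrap1=201.10_deg

open belt: β = asin((r2−r1)/C) = asin(-13/71) = -10.5503°
wrap1 = π − 2β = 201.1006°
wrap2 = π + 2β = 158.8994°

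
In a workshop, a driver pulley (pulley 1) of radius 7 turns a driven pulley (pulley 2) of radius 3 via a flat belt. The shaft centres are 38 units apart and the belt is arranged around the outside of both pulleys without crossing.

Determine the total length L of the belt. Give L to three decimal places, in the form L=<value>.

L=107.837

open belt: β = asin((r2−r1)/C) = asin(-4/38) = -6.0423°
wrap1 = π − 2β = 192.0847°
wrap2 = π + 2β = 167.9153°
tangent length = C·cosβ = 37.7889
L = r1·wrap1 + r2·wrap2 + 2·C·cosβ = 7·3.3525 + 3·2.9307 + 2·37.7889 = 107.8374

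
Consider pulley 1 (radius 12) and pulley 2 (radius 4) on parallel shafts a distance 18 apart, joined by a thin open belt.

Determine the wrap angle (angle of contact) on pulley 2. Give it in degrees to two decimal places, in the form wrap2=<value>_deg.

wrap2=127.22_deg

open belt: β = asin((r2−r1)/C) = asin(-8/18) = -26.3878°
wrap1 = π − 2β = 232.7756°
wrap2 = π + 2β = 127.2244°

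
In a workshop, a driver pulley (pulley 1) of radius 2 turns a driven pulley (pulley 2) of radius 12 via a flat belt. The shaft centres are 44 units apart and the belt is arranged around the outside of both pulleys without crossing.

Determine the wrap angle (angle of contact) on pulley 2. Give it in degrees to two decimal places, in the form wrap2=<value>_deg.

open belt: β = asin((r2−r1)/C) = asin(10/44) = 13.1366°
wrap1 = π − 2β = 153.7269°
wrap2 = π + 2β = 206.2731°

wrap2=206.27_deg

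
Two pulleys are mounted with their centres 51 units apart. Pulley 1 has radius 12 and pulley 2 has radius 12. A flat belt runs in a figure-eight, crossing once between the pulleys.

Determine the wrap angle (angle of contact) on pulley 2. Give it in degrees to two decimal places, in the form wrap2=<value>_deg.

crossed belt: β = asin((r1+r2)/C) = asin(24/51) = 28.0725°
wrap1 = wrap2 = π + 2β = 236.1450°

wrap2=236.14_deg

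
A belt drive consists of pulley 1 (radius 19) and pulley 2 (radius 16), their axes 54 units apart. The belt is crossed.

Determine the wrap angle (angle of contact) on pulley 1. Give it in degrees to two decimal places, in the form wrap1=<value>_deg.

wrap1=260.80_deg

crossed belt: β = asin((r1+r2)/C) = asin(35/54) = 40.4021°
wrap1 = wrap2 = π + 2β = 260.8043°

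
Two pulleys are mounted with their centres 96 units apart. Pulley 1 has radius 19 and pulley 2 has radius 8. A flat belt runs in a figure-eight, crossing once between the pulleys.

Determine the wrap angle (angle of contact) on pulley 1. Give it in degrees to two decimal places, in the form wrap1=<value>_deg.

crossed belt: β = asin((r1+r2)/C) = asin(27/96) = 16.3348°
wrap1 = wrap2 = π + 2β = 212.6696°

wrap1=212.67_deg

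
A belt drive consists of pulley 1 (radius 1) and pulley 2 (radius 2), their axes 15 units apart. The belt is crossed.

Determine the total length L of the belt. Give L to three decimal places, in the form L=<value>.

crossed belt: β = asin((r1+r2)/C) = asin(3/15) = 11.5370°
wrap1 = wrap2 = π + 2β = 203.0739°
tangent length = C·cosβ = 14.6969
L = (r1+r2)·wrap + 2·C·cosβ = 3·3.5443 + 2·14.6969 = 40.0268

L=40.027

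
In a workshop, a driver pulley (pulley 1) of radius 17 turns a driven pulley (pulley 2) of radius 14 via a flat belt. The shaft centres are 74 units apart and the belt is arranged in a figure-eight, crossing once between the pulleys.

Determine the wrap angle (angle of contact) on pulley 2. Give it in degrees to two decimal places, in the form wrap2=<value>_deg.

crossed belt: β = asin((r1+r2)/C) = asin(31/74) = 24.7664°
wrap1 = wrap2 = π + 2β = 229.5327°

wrap2=229.53_deg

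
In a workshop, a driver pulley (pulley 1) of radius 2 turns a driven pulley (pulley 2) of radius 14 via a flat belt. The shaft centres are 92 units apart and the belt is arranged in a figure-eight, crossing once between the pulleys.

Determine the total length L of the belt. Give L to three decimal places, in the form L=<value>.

crossed belt: β = asin((r1+r2)/C) = asin(16/92) = 10.0154°
wrap1 = wrap2 = π + 2β = 200.0308°
tangent length = C·cosβ = 90.5980
L = (r1+r2)·wrap + 2·C·cosβ = 16·3.4912 + 2·90.5980 = 237.0552

L=237.055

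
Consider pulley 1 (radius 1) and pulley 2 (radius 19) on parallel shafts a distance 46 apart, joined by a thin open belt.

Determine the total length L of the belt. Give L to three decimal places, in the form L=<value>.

open belt: β = asin((r2−r1)/C) = asin(18/46) = 23.0357°
wrap1 = π − 2β = 133.9286°
wrap2 = π + 2β = 226.0714°
tangent length = C·cosβ = 42.3320
L = r1·wrap1 + r2·wrap2 + 2·C·cosβ = 1·2.3375 + 19·3.9457 + 2·42.3320 = 161.9696

L=161.970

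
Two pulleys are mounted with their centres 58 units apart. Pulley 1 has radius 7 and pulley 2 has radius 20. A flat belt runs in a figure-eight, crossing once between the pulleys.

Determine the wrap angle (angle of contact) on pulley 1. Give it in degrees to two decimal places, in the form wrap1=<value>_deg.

crossed belt: β = asin((r1+r2)/C) = asin(27/58) = 27.7437°
wrap1 = wrap2 = π + 2β = 235.4874°

wrap1=235.49_deg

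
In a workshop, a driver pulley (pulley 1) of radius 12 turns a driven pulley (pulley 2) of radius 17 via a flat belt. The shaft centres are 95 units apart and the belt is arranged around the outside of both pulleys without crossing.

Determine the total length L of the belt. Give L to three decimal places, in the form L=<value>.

open belt: β = asin((r2−r1)/C) = asin(5/95) = 3.0170°
wrap1 = π − 2β = 173.9661°
wrap2 = π + 2β = 186.0339°
tangent length = C·cosβ = 94.8683
L = r1·wrap1 + r2·wrap2 + 2·C·cosβ = 12·3.0363 + 17·3.2469 + 2·94.8683 = 281.3694

L=281.369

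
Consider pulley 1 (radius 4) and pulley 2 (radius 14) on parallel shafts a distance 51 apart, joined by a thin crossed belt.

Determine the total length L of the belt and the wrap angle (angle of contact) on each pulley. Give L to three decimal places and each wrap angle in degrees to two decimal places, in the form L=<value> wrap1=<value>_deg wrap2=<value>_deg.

crossed belt: β = asin((r1+r2)/C) = asin(18/51) = 20.6673°
wrap1 = wrap2 = π + 2β = 221.3346°
tangent length = C·cosβ = 47.7179
L = (r1+r2)·wrap + 2·C·cosβ = 18·3.8630 + 2·47.7179 = 164.9702

L=164.970 wrap1=221.33_deg wrap2=221.33_deg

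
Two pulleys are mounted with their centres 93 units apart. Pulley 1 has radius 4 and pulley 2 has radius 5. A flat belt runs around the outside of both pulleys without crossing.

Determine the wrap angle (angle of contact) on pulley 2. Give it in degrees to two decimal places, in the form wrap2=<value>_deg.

open belt: β = asin((r2−r1)/C) = asin(1/93) = 0.6161°
wrap1 = π − 2β = 178.7678°
wrap2 = π + 2β = 181.2322°

wrap2=181.23_deg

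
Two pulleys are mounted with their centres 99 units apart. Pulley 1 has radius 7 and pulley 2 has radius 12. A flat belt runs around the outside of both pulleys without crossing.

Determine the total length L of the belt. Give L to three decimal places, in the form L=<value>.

L=257.943

open belt: β = asin((r2−r1)/C) = asin(5/99) = 2.8950°
wrap1 = π − 2β = 174.2101°
wrap2 = π + 2β = 185.7899°
tangent length = C·cosβ = 98.8737
L = r1·wrap1 + r2·wrap2 + 2·C·cosβ = 7·3.0405 + 12·3.2426 + 2·98.8737 = 257.9428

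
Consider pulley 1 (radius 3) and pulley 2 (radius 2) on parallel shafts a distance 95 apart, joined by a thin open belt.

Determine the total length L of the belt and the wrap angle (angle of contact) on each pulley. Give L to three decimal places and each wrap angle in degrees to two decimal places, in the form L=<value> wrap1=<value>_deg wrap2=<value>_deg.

open belt: β = asin((r2−r1)/C) = asin(-1/95) = -0.6031°
wrap1 = π − 2β = 181.2062°
wrap2 = π + 2β = 178.7938°
tangent length = C·cosβ = 94.9947
L = r1·wrap1 + r2·wrap2 + 2·C·cosβ = 3·3.1626 + 2·3.1205 + 2·94.9947 = 205.7185

L=205.718 wrap1=181.21_deg wrap2=178.79_deg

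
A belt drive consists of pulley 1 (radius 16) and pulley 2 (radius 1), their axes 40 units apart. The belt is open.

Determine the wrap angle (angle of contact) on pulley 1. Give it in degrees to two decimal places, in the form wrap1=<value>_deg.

open belt: β = asin((r2−r1)/C) = asin(-15/40) = -22.0243°
wrap1 = π − 2β = 224.0486°
wrap2 = π + 2β = 135.9514°

wrap1=224.05_deg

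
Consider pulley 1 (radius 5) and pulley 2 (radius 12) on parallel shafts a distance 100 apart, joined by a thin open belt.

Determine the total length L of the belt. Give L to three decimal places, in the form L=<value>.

L=253.897

open belt: β = asin((r2−r1)/C) = asin(7/100) = 4.0140°
wrap1 = π − 2β = 171.9720°
wrap2 = π + 2β = 188.0280°
tangent length = C·cosβ = 99.7547
L = r1·wrap1 + r2·wrap2 + 2·C·cosβ = 5·3.0015 + 12·3.2817 + 2·99.7547 = 253.8973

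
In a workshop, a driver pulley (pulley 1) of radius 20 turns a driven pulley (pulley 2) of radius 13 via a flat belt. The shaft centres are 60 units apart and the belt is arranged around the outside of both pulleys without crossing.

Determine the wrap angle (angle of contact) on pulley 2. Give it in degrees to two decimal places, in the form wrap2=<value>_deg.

wrap2=166.60_deg

open belt: β = asin((r2−r1)/C) = asin(-7/60) = -6.6998°
wrap1 = π − 2β = 193.3995°
wrap2 = π + 2β = 166.6005°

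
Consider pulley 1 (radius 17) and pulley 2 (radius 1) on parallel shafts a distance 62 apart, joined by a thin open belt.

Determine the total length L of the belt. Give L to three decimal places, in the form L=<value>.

L=184.701

open belt: β = asin((r2−r1)/C) = asin(-16/62) = -14.9552°
wrap1 = π − 2β = 209.9105°
wrap2 = π + 2β = 150.0895°
tangent length = C·cosβ = 59.8999
L = r1·wrap1 + r2·wrap2 + 2·C·cosβ = 17·3.6636 + 1·2.6196 + 2·59.8999 = 184.7011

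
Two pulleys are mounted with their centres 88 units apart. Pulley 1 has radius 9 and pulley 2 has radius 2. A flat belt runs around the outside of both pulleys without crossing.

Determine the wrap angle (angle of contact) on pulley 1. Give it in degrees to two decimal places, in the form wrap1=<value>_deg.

open belt: β = asin((r2−r1)/C) = asin(-7/88) = -4.5624°
wrap1 = π − 2β = 189.1249°
wrap2 = π + 2β = 170.8751°

wrap1=189.12_deg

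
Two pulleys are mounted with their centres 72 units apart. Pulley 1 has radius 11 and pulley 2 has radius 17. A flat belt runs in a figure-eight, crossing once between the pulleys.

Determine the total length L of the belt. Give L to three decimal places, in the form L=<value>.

L=242.997

crossed belt: β = asin((r1+r2)/C) = asin(28/72) = 22.8854°
wrap1 = wrap2 = π + 2β = 225.7708°
tangent length = C·cosβ = 66.3325
L = (r1+r2)·wrap + 2·C·cosβ = 28·3.9404 + 2·66.3325 = 242.9974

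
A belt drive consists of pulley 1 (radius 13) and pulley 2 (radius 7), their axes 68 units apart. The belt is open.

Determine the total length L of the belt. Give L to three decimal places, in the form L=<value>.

open belt: β = asin((r2−r1)/C) = asin(-6/68) = -5.0621°
wrap1 = π − 2β = 190.1242°
wrap2 = π + 2β = 169.8758°
tangent length = C·cosβ = 67.7348
L = r1·wrap1 + r2·wrap2 + 2·C·cosβ = 13·3.3183 + 7·2.9649 + 2·67.7348 = 199.3616

L=199.362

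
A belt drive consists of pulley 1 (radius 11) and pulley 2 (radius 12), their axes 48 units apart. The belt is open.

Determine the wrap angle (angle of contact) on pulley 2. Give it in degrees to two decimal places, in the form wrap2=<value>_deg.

open belt: β = asin((r2−r1)/C) = asin(1/48) = 1.1937°
wrap1 = π − 2β = 177.6125°
wrap2 = π + 2β = 182.3875°

wrap2=182.39_deg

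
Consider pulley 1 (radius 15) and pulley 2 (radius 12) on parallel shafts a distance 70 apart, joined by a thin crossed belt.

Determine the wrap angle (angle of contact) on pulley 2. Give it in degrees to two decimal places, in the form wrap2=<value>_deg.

crossed belt: β = asin((r1+r2)/C) = asin(27/70) = 22.6881°
wrap1 = wrap2 = π + 2β = 225.3762°

wrap2=225.38_deg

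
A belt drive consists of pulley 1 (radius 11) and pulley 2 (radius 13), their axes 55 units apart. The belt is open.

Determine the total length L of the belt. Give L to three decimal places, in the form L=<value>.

L=185.471

open belt: β = asin((r2−r1)/C) = asin(2/55) = 2.0839°
wrap1 = π − 2β = 175.8321°
wrap2 = π + 2β = 184.1679°
tangent length = C·cosβ = 54.9636
L = r1·wrap1 + r2·wrap2 + 2·C·cosβ = 11·3.0688 + 13·3.2143 + 2·54.9636 = 185.4710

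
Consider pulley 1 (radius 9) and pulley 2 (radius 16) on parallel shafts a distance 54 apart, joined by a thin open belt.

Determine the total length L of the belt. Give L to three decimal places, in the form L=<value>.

open belt: β = asin((r2−r1)/C) = asin(7/54) = 7.4482°
wrap1 = π − 2β = 165.1036°
wrap2 = π + 2β = 194.8964°
tangent length = C·cosβ = 53.5444
L = r1·wrap1 + r2·wrap2 + 2·C·cosβ = 9·2.8816 + 16·3.4016 + 2·53.5444 = 187.4485

L=187.449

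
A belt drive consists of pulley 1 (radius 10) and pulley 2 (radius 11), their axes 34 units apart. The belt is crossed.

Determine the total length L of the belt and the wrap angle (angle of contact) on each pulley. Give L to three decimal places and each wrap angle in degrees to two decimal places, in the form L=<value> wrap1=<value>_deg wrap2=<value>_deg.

L=147.414 wrap1=256.29_deg wrap2=256.29_deg

crossed belt: β = asin((r1+r2)/C) = asin(21/34) = 38.1445°
wrap1 = wrap2 = π + 2β = 256.2890°
tangent length = C·cosβ = 26.7395
L = (r1+r2)·wrap + 2·C·cosβ = 21·4.4731 + 2·26.7395 = 147.4138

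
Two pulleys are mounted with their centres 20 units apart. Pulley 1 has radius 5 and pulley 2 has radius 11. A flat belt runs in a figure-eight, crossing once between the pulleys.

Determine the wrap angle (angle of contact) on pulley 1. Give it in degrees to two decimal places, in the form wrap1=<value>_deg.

wrap1=286.26_deg

crossed belt: β = asin((r1+r2)/C) = asin(16/20) = 53.1301°
wrap1 = wrap2 = π + 2β = 286.2602°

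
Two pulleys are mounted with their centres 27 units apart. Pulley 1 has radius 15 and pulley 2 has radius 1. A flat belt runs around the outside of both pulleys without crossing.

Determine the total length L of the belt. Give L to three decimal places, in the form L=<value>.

L=111.702

open belt: β = asin((r2−r1)/C) = asin(-14/27) = -31.2329°
wrap1 = π − 2β = 242.4659°
wrap2 = π + 2β = 117.5341°
tangent length = C·cosβ = 23.0868
L = r1·wrap1 + r2·wrap2 + 2·C·cosβ = 15·4.2318 + 1·2.0514 + 2·23.0868 = 111.7024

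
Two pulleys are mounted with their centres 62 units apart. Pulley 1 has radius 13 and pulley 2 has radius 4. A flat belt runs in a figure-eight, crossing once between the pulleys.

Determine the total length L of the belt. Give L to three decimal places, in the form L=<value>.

crossed belt: β = asin((r1+r2)/C) = asin(17/62) = 15.9140°
wrap1 = wrap2 = π + 2β = 211.8279°
tangent length = C·cosβ = 59.6238
L = (r1+r2)·wrap + 2·C·cosβ = 17·3.6971 + 2·59.6238 = 182.0983

L=182.098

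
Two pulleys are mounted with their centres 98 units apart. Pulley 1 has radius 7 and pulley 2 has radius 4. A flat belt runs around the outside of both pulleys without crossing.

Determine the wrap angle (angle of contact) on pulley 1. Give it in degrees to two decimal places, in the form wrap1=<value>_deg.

open belt: β = asin((r2−r1)/C) = asin(-3/98) = -1.7542°
wrap1 = π − 2β = 183.5085°
wrap2 = π + 2β = 176.4915°

wrap1=183.51_deg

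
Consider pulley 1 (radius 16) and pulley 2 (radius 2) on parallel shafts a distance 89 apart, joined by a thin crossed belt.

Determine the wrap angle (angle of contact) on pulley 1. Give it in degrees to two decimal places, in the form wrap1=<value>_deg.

wrap1=203.34_deg

crossed belt: β = asin((r1+r2)/C) = asin(18/89) = 11.6684°
wrap1 = wrap2 = π + 2β = 203.3368°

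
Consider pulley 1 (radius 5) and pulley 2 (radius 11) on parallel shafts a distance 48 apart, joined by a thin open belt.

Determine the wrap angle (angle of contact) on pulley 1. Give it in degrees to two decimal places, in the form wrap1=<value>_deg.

wrap1=165.64_deg

open belt: β = asin((r2−r1)/C) = asin(6/48) = 7.1808°
wrap1 = π − 2β = 165.6385°
wrap2 = π + 2β = 194.3615°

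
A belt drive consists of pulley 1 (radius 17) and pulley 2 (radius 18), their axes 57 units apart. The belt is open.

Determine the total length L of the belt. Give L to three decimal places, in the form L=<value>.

L=223.973

open belt: β = asin((r2−r1)/C) = asin(1/57) = 1.0052°
wrap1 = π − 2β = 177.9895°
wrap2 = π + 2β = 182.0105°
tangent length = C·cosβ = 56.9912
L = r1·wrap1 + r2·wrap2 + 2·C·cosβ = 17·3.1065 + 18·3.1767 + 2·56.9912 = 223.9733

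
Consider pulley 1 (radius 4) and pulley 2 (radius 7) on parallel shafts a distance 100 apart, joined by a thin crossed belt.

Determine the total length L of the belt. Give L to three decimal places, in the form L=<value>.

L=235.769

crossed belt: β = asin((r1+r2)/C) = asin(11/100) = 6.3153°
wrap1 = wrap2 = π + 2β = 192.6306°
tangent length = C·cosβ = 99.3932
L = (r1+r2)·wrap + 2·C·cosβ = 11·3.3620 + 2·99.3932 = 235.7687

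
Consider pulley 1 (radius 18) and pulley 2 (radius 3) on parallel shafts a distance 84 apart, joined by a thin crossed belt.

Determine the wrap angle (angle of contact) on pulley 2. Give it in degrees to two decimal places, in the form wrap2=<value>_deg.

crossed belt: β = asin((r1+r2)/C) = asin(21/84) = 14.4775°
wrap1 = wrap2 = π + 2β = 208.9550°

wrap2=208.96_deg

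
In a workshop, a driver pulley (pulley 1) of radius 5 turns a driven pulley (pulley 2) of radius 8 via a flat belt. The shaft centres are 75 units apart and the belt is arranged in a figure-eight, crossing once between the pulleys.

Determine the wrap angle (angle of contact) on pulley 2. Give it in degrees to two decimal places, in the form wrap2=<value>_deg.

crossed belt: β = asin((r1+r2)/C) = asin(13/75) = 9.9817°
wrap1 = wrap2 = π + 2β = 199.9634°

wrap2=199.96_deg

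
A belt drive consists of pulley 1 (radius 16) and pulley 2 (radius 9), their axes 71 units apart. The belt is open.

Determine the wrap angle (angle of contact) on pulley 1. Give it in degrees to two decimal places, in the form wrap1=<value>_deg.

open belt: β = asin((r2−r1)/C) = asin(-7/71) = -5.6581°
wrap1 = π − 2β = 191.3161°
wrap2 = π + 2β = 168.6839°

wrap1=191.32_deg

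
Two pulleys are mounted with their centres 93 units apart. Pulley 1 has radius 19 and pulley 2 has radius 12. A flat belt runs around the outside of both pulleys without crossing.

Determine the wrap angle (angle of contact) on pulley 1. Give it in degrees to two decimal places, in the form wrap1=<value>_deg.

wrap1=188.63_deg

open belt: β = asin((r2−r1)/C) = asin(-7/93) = -4.3167°
wrap1 = π − 2β = 188.6333°
wrap2 = π + 2β = 171.3667°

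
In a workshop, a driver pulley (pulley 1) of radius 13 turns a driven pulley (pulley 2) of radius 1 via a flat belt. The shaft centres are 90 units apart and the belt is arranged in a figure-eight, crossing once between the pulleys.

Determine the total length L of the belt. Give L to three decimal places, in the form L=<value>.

crossed belt: β = asin((r1+r2)/C) = asin(14/90) = 8.9490°
wrap1 = wrap2 = π + 2β = 197.8980°
tangent length = C·cosβ = 88.9044
L = (r1+r2)·wrap + 2·C·cosβ = 14·3.4540 + 2·88.9044 = 226.1645

L=226.164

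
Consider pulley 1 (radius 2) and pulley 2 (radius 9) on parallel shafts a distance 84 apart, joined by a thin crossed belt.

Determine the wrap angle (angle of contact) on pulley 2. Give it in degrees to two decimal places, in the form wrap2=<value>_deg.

crossed belt: β = asin((r1+r2)/C) = asin(11/84) = 7.5246°
wrap1 = wrap2 = π + 2β = 195.0493°

wrap2=195.05_deg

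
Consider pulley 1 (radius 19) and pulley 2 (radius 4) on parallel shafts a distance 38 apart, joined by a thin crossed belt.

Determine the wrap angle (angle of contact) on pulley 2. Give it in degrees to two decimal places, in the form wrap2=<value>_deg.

crossed belt: β = asin((r1+r2)/C) = asin(23/38) = 37.2478°
wrap1 = wrap2 = π + 2β = 254.4956°

wrap2=254.50_deg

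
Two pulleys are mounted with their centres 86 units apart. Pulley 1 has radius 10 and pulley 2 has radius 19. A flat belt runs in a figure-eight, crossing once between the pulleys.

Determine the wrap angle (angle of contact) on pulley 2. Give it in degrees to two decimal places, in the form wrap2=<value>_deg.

wrap2=219.41_deg

crossed belt: β = asin((r1+r2)/C) = asin(29/86) = 19.7069°
wrap1 = wrap2 = π + 2β = 219.4139°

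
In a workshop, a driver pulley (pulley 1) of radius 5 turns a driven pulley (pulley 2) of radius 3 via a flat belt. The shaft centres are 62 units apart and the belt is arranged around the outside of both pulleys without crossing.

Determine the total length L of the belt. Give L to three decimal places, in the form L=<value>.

open belt: β = asin((r2−r1)/C) = asin(-2/62) = -1.8486°
wrap1 = π − 2β = 183.6971°
wrap2 = π + 2β = 176.3029°
tangent length = C·cosβ = 61.9677
L = r1·wrap1 + r2·wrap2 + 2·C·cosβ = 5·3.2061 + 3·3.0771 + 2·61.9677 = 149.1973

L=149.197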